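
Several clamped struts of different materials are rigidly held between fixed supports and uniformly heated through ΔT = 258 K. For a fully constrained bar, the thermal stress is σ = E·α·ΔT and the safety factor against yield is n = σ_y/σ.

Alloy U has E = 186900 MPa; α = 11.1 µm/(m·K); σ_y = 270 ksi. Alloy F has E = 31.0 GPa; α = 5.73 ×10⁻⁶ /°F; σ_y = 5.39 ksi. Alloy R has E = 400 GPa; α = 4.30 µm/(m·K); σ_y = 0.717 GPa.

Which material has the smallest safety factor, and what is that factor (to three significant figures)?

alloy F, n = 0.451

In consistent units (E in GPa, α in ×10⁻⁶/K, σ_y in MPa):
  alloy U: E = 186.9, α = 11.1, σ_y = 1862 → σ = 535 MPa, n = 3.48
  alloy F: E = 31.00, α = 10.3, σ_y = 37.16 → σ = 82.5 MPa, n = 0.451
  alloy R: E = 400.0, α = 4.30, σ_y = 717.0 → σ = 444 MPa, n = 1.62
Alloy F has the lowest safety factor, n = 0.451.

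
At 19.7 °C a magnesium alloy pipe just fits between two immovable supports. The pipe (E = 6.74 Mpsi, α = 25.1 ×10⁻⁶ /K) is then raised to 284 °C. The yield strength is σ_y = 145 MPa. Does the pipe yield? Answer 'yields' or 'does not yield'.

E = 6.74 Mpsi = 46.47 GPa.
ΔT = 264.3 K. Constrained thermal stress σ = E·α·ΔT = 46.47×10³ MPa × 25.1×10⁻⁶ × 264.3 = 308 MPa (compressive).
Compare to σ_y = 145 MPa: σ ≥ σ_y, so it yields.

yields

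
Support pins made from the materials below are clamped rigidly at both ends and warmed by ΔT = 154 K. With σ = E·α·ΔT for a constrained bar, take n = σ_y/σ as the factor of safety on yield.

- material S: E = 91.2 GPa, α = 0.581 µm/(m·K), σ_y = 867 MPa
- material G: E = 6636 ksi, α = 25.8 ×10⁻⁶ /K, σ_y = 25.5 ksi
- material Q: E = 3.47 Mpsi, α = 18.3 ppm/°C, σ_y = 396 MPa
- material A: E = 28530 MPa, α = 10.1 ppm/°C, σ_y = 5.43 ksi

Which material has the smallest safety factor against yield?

material A

Per material, after unit conversion:
  material S: E = 91.20, α = 0.581, σ_y = 867.0 → σ = 8.16 MPa, n = 106
  material G: E = 45.75, α = 25.8, σ_y = 175.8 → σ = 182 MPa, n = 0.967
  material Q: E = 23.92, α = 18.3, σ_y = 396.0 → σ = 67.4 MPa, n = 5.87
  material A: E = 28.53, α = 10.1, σ_y = 37.44 → σ = 44.4 MPa, n = 0.844
Material A has the lowest safety factor, n = 0.844.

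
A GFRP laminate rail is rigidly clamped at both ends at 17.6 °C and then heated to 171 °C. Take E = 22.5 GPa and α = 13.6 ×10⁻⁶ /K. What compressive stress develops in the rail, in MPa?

ΔT = 153.4 K. Constrained thermal stress σ = E·α·ΔT = 22.50×10³ MPa × 13.6×10⁻⁶ × 153.4 = 46.9 MPa (compressive).

46.9 MPa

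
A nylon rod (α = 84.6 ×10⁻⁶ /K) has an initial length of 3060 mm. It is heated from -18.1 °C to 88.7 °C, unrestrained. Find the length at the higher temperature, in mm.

3087.6 mm

ΔT = 88.7 − (-18.1) = 106.8 K.
ΔL = α·L₀·ΔT = 84.6×10⁻⁶ × 3060 mm × 106.8 K = 27.6 mm.
L = L₀ + ΔL = 3060 + 27.6 = 3087.6 mm.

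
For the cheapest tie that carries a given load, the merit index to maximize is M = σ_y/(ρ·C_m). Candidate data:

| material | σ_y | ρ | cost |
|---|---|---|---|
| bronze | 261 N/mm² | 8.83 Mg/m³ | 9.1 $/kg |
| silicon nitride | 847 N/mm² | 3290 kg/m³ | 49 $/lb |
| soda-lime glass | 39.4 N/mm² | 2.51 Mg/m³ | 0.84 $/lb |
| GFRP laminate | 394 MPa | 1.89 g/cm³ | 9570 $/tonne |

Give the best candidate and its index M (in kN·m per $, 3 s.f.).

GFRP laminate, M = 21.8 kN·m per $

After converting to SI:
  bronze: σ_y = 261.0 MPa, ρ = 8830 kg/m³, cost = 9.100 $/kg
  silicon nitride: σ_y = 847.0 MPa, ρ = 3290 kg/m³, cost = 108.0 $/kg
  soda-lime glass: σ_y = 39.40 MPa, ρ = 2510 kg/m³, cost = 1.852 $/kg
  GFRP laminate: σ_y = 394.0 MPa, ρ = 1890 kg/m³, cost = 9.570 $/kg
  GFRP laminate: M = 21.8 kN·m per $
  soda-lime glass: M = 8.48 kN·m per $
  bronze: M = 3.25 kN·m per $
  silicon nitride: M = 2.38 kN·m per $
GFRP laminate ranks first.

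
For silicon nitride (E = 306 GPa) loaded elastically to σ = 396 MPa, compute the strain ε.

ε = σ/E = 396 / 306000 = 1.29×10⁻³.

1.29×10⁻³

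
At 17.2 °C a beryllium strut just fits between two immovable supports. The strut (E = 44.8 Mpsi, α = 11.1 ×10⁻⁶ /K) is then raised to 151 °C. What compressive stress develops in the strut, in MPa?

E = 44.8 Mpsi = 308.9 GPa.
ΔT = 133.8 K. Constrained thermal stress σ = E·α·ΔT = 308.9×10³ MPa × 11.1×10⁻⁶ × 133.8 = 459 MPa (compressive).

459 MPa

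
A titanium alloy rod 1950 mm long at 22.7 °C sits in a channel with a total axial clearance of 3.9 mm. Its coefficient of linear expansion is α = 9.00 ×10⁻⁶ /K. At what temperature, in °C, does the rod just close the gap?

α·L₀·ΔT = 3.9 mm ⇒ ΔT = 3.9 / (9.00×10⁻⁶ × 1950.0) = 222.2 K.
T = 22.7 + 222.2 = 244.9 °C.

245 °C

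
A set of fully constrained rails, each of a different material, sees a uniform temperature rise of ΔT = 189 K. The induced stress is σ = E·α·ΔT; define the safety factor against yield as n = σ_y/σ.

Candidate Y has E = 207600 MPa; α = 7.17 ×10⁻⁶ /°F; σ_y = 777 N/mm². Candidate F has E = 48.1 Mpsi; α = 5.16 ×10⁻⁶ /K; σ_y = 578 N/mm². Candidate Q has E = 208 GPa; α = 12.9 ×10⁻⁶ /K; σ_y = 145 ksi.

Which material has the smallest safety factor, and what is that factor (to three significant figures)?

Per material, after unit conversion:
  candidate Y: E = 207.6, α = 12.9, σ_y = 777.0 → σ = 506 MPa, n = 1.53
  candidate F: E = 331.6, α = 5.16, σ_y = 578.0 → σ = 323 MPa, n = 1.79
  candidate Q: E = 208.0, α = 12.9, σ_y = 999.7 → σ = 507 MPa, n = 1.97
Smallest n: candidate Y with n = 1.53.

candidate Y, n = 1.53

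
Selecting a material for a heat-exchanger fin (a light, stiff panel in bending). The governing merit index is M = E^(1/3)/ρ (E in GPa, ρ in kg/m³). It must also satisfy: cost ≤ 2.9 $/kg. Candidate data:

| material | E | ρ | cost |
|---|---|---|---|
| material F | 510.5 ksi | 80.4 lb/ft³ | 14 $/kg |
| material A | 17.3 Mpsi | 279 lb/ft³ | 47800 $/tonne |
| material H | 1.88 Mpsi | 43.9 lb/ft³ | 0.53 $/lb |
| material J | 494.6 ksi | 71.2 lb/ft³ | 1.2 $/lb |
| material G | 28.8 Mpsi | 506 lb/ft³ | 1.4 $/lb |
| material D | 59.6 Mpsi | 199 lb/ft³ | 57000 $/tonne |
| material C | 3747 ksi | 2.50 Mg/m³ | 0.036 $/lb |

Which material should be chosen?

Screen on constraints: cost ≤ 2.9 $/kg. Survivors: material H, material J, material C.
In SI units:
  material H: E = 12.96 GPa, ρ = 703.2 kg/m³
  material J: E = 3.410 GPa, ρ = 1141 kg/m³
  material C: E = 25.83 GPa, ρ = 2500 kg/m³
  material H: M = 3.34×10⁻³
  material J: M = 1.32×10⁻³
  material C: M = 1.18×10⁻³
Material H has the largest M.

material H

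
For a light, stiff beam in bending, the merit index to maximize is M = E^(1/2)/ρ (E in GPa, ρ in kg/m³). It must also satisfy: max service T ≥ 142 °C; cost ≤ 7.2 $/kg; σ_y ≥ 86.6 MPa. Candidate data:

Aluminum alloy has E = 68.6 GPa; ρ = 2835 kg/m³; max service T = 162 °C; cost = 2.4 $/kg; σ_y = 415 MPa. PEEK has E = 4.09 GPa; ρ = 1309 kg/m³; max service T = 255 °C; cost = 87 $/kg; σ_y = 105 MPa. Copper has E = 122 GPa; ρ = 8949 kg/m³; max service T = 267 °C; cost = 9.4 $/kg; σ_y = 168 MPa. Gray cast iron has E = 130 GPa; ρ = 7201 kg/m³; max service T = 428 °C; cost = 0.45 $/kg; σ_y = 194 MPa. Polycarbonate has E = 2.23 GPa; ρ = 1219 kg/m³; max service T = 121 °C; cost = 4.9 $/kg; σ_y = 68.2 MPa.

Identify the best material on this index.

aluminum alloy

Screen on constraints: max service T ≥ 142 °C; cost ≤ 7.2 $/kg; σ_y ≥ 86.6 MPa. Survivors: aluminum alloy, gray cast iron.
Per-candidate index values:
  aluminum alloy: M = 2.92×10⁻³
  gray cast iron: M = 1.58×10⁻³
Aluminum alloy ranks first.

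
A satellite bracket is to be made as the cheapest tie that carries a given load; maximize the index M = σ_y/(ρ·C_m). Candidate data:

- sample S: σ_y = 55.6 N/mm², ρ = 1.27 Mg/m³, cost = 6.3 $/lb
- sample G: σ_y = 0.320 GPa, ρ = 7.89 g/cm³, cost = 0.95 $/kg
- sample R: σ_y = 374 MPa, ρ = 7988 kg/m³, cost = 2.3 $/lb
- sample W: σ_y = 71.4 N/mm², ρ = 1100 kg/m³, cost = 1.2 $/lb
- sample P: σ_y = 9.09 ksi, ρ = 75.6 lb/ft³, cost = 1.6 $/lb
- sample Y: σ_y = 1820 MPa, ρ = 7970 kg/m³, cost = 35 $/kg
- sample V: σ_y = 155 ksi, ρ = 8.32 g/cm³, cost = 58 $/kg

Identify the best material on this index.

In SI units:
  sample S: σ_y = 55.60 MPa, ρ = 1270 kg/m³, cost = 13.89 $/kg
  sample G: σ_y = 320.0 MPa, ρ = 7890 kg/m³, cost = 0.9500 $/kg
  sample R: σ_y = 374.0 MPa, ρ = 7988 kg/m³, cost = 5.071 $/kg
  sample W: σ_y = 71.40 MPa, ρ = 1100 kg/m³, cost = 2.646 $/kg
  sample P: σ_y = 62.67 MPa, ρ = 1211 kg/m³, cost = 3.527 $/kg
  sample Y: σ_y = 1820 MPa, ρ = 7970 kg/m³, cost = 35.00 $/kg
  sample V: σ_y = 1069 MPa, ρ = 8320 kg/m³, cost = 58.00 $/kg
  sample G: M = 42.7 kN·m per $
  sample W: M = 24.5 kN·m per $
  sample P: M = 14.7 kN·m per $
  sample R: M = 9.23 kN·m per $
  sample Y: M = 6.52 kN·m per $
  sample S: M = 3.15 kN·m per $
  sample V: M = 2.21 kN·m per $
Sample G ranks first.

sample G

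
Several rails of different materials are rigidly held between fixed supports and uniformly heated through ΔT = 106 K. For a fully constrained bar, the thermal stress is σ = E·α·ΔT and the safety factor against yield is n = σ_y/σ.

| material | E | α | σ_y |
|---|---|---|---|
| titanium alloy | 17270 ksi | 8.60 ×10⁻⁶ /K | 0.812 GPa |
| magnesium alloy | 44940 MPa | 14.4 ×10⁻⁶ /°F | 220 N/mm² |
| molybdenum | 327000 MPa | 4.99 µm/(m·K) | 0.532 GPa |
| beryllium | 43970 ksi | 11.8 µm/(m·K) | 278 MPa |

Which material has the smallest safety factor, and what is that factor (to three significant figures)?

beryllium, n = 0.733

Per material, after unit conversion:
  titanium alloy: E = 119.1, α = 8.60, σ_y = 812.0 → σ = 109 MPa, n = 7.48
  magnesium alloy: E = 44.94, α = 25.9, σ_y = 220.0 → σ = 123 MPa, n = 1.78
  molybdenum: E = 327.0, α = 4.99, σ_y = 532.0 → σ = 173 MPa, n = 3.08
  beryllium: E = 303.2, α = 11.8, σ_y = 278.0 → σ = 379 MPa, n = 0.733
Beryllium has the lowest safety factor, n = 0.733.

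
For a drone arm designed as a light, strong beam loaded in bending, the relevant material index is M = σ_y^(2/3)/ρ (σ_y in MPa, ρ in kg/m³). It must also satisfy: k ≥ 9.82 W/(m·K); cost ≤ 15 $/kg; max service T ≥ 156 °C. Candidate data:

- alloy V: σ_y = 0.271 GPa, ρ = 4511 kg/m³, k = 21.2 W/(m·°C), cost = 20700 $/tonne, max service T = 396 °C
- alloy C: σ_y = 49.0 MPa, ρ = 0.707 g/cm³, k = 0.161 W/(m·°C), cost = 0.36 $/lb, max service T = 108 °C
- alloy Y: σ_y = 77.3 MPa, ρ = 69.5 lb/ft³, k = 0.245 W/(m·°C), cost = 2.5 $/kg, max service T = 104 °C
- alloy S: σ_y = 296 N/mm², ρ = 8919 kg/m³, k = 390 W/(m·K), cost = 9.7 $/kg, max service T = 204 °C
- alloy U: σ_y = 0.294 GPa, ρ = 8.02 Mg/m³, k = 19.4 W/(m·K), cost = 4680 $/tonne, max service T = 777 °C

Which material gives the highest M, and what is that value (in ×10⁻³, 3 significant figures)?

Screen on constraints: k ≥ 9.82 W/(m·K); cost ≤ 15 $/kg; max service T ≥ 156 °C. Survivors: alloy S, alloy U.
In SI units:
  alloy S: σ_y = 296.0 MPa, ρ = 8919 kg/m³
  alloy U: σ_y = 294.0 MPa, ρ = 8020 kg/m³
  alloy U: M = 5.51×10⁻³
  alloy S: M = 4.98×10⁻³
Alloy U has the largest M.

alloy U, M = 5.51×10⁻³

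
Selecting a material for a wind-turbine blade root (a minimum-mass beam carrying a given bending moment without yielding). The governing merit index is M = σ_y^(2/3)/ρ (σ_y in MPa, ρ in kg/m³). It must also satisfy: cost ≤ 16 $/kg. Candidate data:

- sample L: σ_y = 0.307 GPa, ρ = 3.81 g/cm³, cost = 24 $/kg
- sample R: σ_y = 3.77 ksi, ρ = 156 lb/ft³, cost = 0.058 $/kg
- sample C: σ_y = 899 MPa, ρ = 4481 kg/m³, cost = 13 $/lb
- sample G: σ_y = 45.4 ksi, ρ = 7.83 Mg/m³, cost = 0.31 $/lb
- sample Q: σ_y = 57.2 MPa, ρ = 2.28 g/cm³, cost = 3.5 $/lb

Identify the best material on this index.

sample Q

Screen on constraints: cost ≤ 16 $/kg. Survivors: sample R, sample G, sample Q.
In SI units:
  sample R: σ_y = 25.99 MPa, ρ = 2499 kg/m³
  sample G: σ_y = 313.0 MPa, ρ = 7830 kg/m³
  sample Q: σ_y = 57.20 MPa, ρ = 2280 kg/m³
  sample Q: M = 6.51×10⁻³
  sample G: M = 5.89×10⁻³
  sample R: M = 3.51×10⁻³
Highest index: sample Q.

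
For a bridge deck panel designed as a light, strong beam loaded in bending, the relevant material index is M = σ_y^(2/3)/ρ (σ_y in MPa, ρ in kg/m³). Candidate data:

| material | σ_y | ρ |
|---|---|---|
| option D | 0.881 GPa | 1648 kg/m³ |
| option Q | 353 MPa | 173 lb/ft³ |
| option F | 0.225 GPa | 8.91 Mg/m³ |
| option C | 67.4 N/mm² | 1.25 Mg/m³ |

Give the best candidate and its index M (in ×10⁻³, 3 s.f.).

Normalizing units and computing the index:
  option D: σ_y = 881.0 MPa, ρ = 1648 kg/m³
  option Q: σ_y = 353.0 MPa, ρ = 2771 kg/m³
  option F: σ_y = 225.0 MPa, ρ = 8910 kg/m³
  option C: σ_y = 67.40 MPa, ρ = 1250 kg/m³
  option D: M = 55.8×10⁻³
  option Q: M = 18.0×10⁻³
  option C: M = 13.2×10⁻³
  option F: M = 4.15×10⁻³
Highest index: option D.

option D, M = 55.8×10⁻³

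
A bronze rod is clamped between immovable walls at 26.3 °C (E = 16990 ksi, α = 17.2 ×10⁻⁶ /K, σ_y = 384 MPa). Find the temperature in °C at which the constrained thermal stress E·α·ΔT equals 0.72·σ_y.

E = 16990 ksi = 117.1 GPa.
E·α·ΔT = 276.5 MPa ⇒ ΔT = 276.5 / (117.1×10³ × 17.2×10⁻⁶) = 137.2 K.
T = 26.3 + 137.2 = 163.5 °C.

164 °C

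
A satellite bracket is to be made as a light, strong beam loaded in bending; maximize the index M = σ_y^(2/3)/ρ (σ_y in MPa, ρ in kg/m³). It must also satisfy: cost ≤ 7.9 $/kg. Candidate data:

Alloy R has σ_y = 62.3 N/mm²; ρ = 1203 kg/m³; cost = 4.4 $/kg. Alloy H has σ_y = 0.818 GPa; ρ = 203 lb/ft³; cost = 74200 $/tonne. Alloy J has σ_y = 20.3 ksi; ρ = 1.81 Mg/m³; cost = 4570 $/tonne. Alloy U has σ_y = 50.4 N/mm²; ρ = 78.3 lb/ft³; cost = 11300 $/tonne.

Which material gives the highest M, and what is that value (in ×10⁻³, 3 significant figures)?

alloy J, M = 14.9×10⁻³

Screen on constraints: cost ≤ 7.9 $/kg. Survivors: alloy R, alloy J.
Putting every candidate on a common basis:
  alloy R: σ_y = 62.30 MPa, ρ = 1203 kg/m³
  alloy J: σ_y = 140.0 MPa, ρ = 1810 kg/m³
  alloy J: M = 14.9×10⁻³
  alloy R: M = 13.1×10⁻³
Alloy J ranks first.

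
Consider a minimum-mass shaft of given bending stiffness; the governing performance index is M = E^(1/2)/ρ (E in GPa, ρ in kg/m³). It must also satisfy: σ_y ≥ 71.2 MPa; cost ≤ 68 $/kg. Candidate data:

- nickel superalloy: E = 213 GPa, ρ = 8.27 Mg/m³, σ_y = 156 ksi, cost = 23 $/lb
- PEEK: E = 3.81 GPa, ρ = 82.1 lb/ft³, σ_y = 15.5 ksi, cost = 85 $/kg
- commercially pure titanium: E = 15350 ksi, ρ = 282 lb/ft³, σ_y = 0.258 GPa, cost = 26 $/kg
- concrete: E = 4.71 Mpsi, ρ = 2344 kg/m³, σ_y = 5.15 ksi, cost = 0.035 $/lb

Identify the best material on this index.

Screen on constraints: σ_y ≥ 71.2 MPa; cost ≤ 68 $/kg. Survivors: nickel superalloy, commercially pure titanium.
Putting every candidate on a common basis:
  nickel superalloy: E = 213.0 GPa, ρ = 8270 kg/m³
  commercially pure titanium: E = 105.8 GPa, ρ = 4517 kg/m³
  commercially pure titanium: M = 2.28×10⁻³
  nickel superalloy: M = 1.76×10⁻³
The maximum is for commercially pure titanium.

commercially pure titanium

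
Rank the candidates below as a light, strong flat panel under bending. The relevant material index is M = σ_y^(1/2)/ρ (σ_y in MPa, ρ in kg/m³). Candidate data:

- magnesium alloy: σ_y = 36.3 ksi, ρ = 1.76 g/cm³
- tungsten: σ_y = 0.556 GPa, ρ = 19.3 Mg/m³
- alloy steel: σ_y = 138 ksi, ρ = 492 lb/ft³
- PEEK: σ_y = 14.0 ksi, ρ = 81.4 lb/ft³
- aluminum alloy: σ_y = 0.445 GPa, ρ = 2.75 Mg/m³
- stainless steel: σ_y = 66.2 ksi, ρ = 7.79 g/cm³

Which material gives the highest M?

magnesium alloy

In SI units:
  magnesium alloy: σ_y = 250.3 MPa, ρ = 1760 kg/m³
  tungsten: σ_y = 556.0 MPa, ρ = 19300 kg/m³
  alloy steel: σ_y = 951.5 MPa, ρ = 7881 kg/m³
  PEEK: σ_y = 96.53 MPa, ρ = 1304 kg/m³
  aluminum alloy: σ_y = 445.0 MPa, ρ = 2750 kg/m³
  stainless steel: σ_y = 456.4 MPa, ρ = 7790 kg/m³
  magnesium alloy: M = 8.99×10⁻³
  aluminum alloy: M = 7.67×10⁻³
  PEEK: M = 7.53×10⁻³
  alloy steel: M = 3.91×10⁻³
  stainless steel: M = 2.74×10⁻³
  tungsten: M = 1.22×10⁻³
Magnesium alloy has the largest M.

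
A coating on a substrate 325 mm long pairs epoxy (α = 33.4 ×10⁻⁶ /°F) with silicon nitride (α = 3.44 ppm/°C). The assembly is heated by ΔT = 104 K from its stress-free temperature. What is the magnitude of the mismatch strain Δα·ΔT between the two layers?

epoxy: α = 33.4×10⁻⁶/°F × 9/5 = 60.1×10⁻⁶/K.
Δα = |60.1 − 3.44|×10⁻⁶/K = 56.7×10⁻⁶/K.
Mismatch strain = Δα·ΔT = 56.7×10⁻⁶ × 104.0 = 5.89×10⁻³.

5.89×10⁻³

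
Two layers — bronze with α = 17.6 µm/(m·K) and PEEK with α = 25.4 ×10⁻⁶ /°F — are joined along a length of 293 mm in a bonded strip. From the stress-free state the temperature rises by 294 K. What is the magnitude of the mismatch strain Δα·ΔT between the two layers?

PEEK: α = 25.4×10⁻⁶/°F × 9/5 = 45.7×10⁻⁶/K.
Δα = |17.6 − 45.7|×10⁻⁶/K = 28.1×10⁻⁶/K.
Mismatch strain = Δα·ΔT = 28.1×10⁻⁶ × 294.0 = 8.27×10⁻³.

8.27×10⁻³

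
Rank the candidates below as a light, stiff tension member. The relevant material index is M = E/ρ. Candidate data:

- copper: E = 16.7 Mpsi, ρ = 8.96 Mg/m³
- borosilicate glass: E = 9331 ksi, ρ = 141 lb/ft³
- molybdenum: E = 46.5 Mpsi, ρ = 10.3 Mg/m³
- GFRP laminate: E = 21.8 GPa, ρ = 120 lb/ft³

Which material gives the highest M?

Normalizing units and computing the index:
  copper: E = 115.1 GPa, ρ = 8960 kg/m³
  borosilicate glass: E = 64.33 GPa, ρ = 2259 kg/m³
  molybdenum: E = 320.6 GPa, ρ = 10300 kg/m³
  GFRP laminate: E = 21.80 GPa, ρ = 1922 kg/m³
  molybdenum: M = 31.1 MN·m/kg
  borosilicate glass: M = 28.5 MN·m/kg
  copper: M = 12.9 MN·m/kg
  GFRP laminate: M = 11.3 MN·m/kg
Molybdenum ranks first.

molybdenum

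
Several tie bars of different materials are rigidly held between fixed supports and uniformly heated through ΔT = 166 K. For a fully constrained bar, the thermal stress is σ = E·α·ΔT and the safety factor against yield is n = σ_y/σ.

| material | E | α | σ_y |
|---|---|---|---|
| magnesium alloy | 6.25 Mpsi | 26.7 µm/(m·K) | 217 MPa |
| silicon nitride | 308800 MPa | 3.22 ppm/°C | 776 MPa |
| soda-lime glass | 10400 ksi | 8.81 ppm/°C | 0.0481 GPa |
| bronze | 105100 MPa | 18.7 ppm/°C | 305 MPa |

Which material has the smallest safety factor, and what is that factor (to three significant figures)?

soda-lime glass, n = 0.459

Converting E to GPa, α to ×10⁻⁶/K, σ_y to MPa, then σ and n for each:
  magnesium alloy: E = 43.09, α = 26.7, σ_y = 217.0 → σ = 191 MPa, n = 1.14
  silicon nitride: E = 308.8, α = 3.22, σ_y = 776.0 → σ = 165 MPa, n = 4.70
  soda-lime glass: E = 71.71, α = 8.81, σ_y = 48.10 → σ = 105 MPa, n = 0.459
  bronze: E = 105.1, α = 18.7, σ_y = 305.0 → σ = 326 MPa, n = 0.935
The minimum is soda-lime glass at n = 0.459.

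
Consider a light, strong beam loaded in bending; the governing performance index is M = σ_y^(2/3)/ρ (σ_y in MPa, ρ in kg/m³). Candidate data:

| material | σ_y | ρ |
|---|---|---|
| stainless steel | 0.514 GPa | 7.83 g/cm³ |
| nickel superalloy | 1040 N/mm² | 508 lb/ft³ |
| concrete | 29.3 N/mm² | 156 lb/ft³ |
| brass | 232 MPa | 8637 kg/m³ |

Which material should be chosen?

After converting to SI:
  stainless steel: σ_y = 514.0 MPa, ρ = 7830 kg/m³
  nickel superalloy: σ_y = 1040 MPa, ρ = 8137 kg/m³
  concrete: σ_y = 29.30 MPa, ρ = 2499 kg/m³
  brass: σ_y = 232.0 MPa, ρ = 8637 kg/m³
  nickel superalloy: M = 12.6×10⁻³
  stainless steel: M = 8.19×10⁻³
  brass: M = 4.37×10⁻³
  concrete: M = 3.80×10⁻³
Nickel superalloy has the largest M.

nickel superalloy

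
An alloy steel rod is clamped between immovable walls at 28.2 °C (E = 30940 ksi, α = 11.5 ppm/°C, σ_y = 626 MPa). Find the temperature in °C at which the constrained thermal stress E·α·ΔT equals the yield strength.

283 °C

E = 30940 ksi = 213.3 GPa.
E·α·ΔT = 626.0 MPa ⇒ ΔT = 626.0 / (213.3×10³ × 11.5×10⁻⁶) = 255.2 K.
T = 28.2 + 255.2 = 283.4 °C.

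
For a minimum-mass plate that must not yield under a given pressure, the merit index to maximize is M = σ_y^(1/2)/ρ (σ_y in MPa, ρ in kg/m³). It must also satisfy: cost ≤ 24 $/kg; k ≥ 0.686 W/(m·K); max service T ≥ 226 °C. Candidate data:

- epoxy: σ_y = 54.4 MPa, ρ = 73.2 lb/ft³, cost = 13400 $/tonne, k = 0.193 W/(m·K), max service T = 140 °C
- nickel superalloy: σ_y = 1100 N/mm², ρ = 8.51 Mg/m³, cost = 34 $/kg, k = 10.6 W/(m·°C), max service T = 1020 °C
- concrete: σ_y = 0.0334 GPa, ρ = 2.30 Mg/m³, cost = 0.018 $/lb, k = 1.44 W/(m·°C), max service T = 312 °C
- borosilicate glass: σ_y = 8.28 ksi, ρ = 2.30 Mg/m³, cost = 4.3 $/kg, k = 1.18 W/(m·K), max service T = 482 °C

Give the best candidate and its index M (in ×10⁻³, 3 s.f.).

Screen on constraints: cost ≤ 24 $/kg; k ≥ 0.686 W/(m·K); max service T ≥ 226 °C. Survivors: concrete, borosilicate glass.
In SI units:
  concrete: σ_y = 33.40 MPa, ρ = 2300 kg/m³
  borosilicate glass: σ_y = 57.09 MPa, ρ = 2300 kg/m³
  borosilicate glass: M = 3.29×10⁻³
  concrete: M = 2.51×10⁻³
The maximum is for borosilicate glass.

borosilicate glass, M = 3.29×10⁻³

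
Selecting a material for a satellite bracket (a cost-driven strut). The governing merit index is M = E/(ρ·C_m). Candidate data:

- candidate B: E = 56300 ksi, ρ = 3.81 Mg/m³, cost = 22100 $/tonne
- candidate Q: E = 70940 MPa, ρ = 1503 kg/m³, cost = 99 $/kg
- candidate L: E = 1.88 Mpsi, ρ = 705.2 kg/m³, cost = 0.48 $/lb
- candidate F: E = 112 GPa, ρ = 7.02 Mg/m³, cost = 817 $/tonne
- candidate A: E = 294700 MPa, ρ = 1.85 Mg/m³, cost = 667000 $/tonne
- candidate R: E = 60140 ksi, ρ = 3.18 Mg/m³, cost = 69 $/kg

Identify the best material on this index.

candidate F

In SI units:
  candidate B: E = 388.2 GPa, ρ = 3810 kg/m³, cost = 22.10 $/kg
  candidate Q: E = 70.94 GPa, ρ = 1503 kg/m³, cost = 99.00 $/kg
  candidate L: E = 12.96 GPa, ρ = 705.2 kg/m³, cost = 1.058 $/kg
  candidate F: E = 112.0 GPa, ρ = 7020 kg/m³, cost = 0.8170 $/kg
  candidate A: E = 294.7 GPa, ρ = 1850 kg/m³, cost = 667.0 $/kg
  candidate R: E = 414.7 GPa, ρ = 3180 kg/m³, cost = 69.00 $/kg
  candidate F: M = 19.5 MN·m per $
  candidate L: M = 17.4 MN·m per $
  candidate B: M = 4.61 MN·m per $
  candidate R: M = 1.89 MN·m per $
  candidate Q: M = 0.477 MN·m per $
  candidate A: M = 0.239 MN·m per $
Highest index: candidate F.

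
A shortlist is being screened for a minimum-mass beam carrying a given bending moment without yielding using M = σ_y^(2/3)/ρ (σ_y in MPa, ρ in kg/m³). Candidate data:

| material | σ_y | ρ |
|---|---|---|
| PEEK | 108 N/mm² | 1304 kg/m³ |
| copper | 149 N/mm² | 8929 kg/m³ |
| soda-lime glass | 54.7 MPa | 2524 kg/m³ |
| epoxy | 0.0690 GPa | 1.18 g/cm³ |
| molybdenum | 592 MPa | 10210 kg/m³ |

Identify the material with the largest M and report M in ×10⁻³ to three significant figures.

PEEK, M = 17.4×10⁻³

After converting to SI:
  PEEK: σ_y = 108.0 MPa, ρ = 1304 kg/m³
  copper: σ_y = 149.0 MPa, ρ = 8929 kg/m³
  soda-lime glass: σ_y = 54.70 MPa, ρ = 2524 kg/m³
  epoxy: σ_y = 69.00 MPa, ρ = 1180 kg/m³
  molybdenum: σ_y = 592.0 MPa, ρ = 10210 kg/m³
  PEEK: M = 17.4×10⁻³
  epoxy: M = 14.3×10⁻³
  molybdenum: M = 6.91×10⁻³
  soda-lime glass: M = 5.71×10⁻³
  copper: M = 3.15×10⁻³
Highest index: PEEK.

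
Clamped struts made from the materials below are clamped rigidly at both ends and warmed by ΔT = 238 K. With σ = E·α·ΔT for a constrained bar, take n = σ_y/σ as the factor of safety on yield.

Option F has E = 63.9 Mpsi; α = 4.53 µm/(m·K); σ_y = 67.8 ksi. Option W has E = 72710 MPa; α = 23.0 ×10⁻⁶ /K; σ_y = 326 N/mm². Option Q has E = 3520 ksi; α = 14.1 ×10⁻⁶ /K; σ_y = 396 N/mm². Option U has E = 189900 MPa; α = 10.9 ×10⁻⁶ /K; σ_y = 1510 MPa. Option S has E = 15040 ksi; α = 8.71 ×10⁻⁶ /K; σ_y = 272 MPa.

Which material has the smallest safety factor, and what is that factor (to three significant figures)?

option W, n = 0.819

Per material, after unit conversion:
  option F: E = 440.6, α = 4.53, σ_y = 467.5 → σ = 475 MPa, n = 0.984
  option W: E = 72.71, α = 23.0, σ_y = 326.0 → σ = 398 MPa, n = 0.819
  option Q: E = 24.27, α = 14.1, σ_y = 396.0 → σ = 81.4 MPa, n = 4.86
  option U: E = 189.9, α = 10.9, σ_y = 1510 → σ = 493 MPa, n = 3.07
  option S: E = 103.7, α = 8.71, σ_y = 272.0 → σ = 215 MPa, n = 1.27
Option W has the lowest safety factor, n = 0.819.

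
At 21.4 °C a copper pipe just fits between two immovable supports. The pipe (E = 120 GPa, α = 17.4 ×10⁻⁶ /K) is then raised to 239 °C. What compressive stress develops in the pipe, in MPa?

ΔT = 217.6 K. Constrained thermal stress σ = E·α·ΔT = 120.0×10³ MPa × 17.4×10⁻⁶ × 217.6 = 454 MPa (compressive).

454 MPa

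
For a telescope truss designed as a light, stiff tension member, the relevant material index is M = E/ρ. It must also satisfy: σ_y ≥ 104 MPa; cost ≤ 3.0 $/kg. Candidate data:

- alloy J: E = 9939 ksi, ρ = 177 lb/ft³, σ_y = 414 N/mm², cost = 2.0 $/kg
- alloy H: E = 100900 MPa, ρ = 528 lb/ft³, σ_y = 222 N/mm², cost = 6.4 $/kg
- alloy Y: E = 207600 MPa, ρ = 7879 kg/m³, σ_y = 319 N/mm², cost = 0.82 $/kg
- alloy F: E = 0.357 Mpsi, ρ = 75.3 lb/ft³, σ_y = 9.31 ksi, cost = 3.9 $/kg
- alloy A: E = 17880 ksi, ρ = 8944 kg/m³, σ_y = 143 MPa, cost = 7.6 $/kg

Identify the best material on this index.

alloy Y

Screen on constraints: σ_y ≥ 104 MPa; cost ≤ 3.0 $/kg. Survivors: alloy J, alloy Y.
In SI units:
  alloy J: E = 68.53 GPa, ρ = 2835 kg/m³
  alloy Y: E = 207.6 GPa, ρ = 7879 kg/m³
  alloy Y: M = 26.3 MN·m/kg
  alloy J: M = 24.2 MN·m/kg
Alloy Y has the largest M.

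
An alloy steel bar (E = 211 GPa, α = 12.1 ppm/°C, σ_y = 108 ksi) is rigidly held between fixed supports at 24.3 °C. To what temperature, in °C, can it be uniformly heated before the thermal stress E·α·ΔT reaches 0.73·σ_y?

237 °C

σ_y = 108 ksi = 744.6 MPa.
E·α·ΔT = 543.6 MPa ⇒ ΔT = 543.6 / (211.0×10³ × 12.1×10⁻⁶) = 212.9 K.
T = 24.3 + 212.9 = 237.2 °C.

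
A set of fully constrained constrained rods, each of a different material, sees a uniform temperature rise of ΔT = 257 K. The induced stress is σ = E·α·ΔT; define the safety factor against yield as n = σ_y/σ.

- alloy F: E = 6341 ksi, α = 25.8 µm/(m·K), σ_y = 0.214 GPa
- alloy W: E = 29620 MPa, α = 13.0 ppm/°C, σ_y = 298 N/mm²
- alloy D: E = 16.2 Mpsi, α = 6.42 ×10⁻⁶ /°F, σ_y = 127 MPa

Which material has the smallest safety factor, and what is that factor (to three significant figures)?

alloy D, n = 0.383

Converting E to GPa, α to ×10⁻⁶/K, σ_y to MPa, then σ and n for each:
  alloy F: E = 43.72, α = 25.8, σ_y = 214.0 → σ = 290 MPa, n = 0.738
  alloy W: E = 29.62, α = 13.0, σ_y = 298.0 → σ = 99.0 MPa, n = 3.01
  alloy D: E = 111.7, α = 11.6, σ_y = 127.0 → σ = 332 MPa, n = 0.383
Alloy D has the lowest safety factor, n = 0.383.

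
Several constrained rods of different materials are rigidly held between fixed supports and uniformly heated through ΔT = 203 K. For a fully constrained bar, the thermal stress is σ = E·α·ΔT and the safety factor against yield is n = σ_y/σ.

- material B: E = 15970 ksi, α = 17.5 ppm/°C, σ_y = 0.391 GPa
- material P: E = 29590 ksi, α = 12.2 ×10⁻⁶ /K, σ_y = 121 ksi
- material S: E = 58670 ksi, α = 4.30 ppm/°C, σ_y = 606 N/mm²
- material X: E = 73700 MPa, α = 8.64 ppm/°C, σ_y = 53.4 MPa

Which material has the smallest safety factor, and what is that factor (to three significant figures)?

In consistent units (E in GPa, α in ×10⁻⁶/K, σ_y in MPa):
  material B: E = 110.1, α = 17.5, σ_y = 391.0 → σ = 391 MPa, n = 1.00
  material P: E = 204.0, α = 12.2, σ_y = 834.3 → σ = 505 MPa, n = 1.65
  material S: E = 404.5, α = 4.30, σ_y = 606.0 → σ = 353 MPa, n = 1.72
  material X: E = 73.70, α = 8.64, σ_y = 53.40 → σ = 129 MPa, n = 0.413
Smallest n: material X with n = 0.413.

material X, n = 0.413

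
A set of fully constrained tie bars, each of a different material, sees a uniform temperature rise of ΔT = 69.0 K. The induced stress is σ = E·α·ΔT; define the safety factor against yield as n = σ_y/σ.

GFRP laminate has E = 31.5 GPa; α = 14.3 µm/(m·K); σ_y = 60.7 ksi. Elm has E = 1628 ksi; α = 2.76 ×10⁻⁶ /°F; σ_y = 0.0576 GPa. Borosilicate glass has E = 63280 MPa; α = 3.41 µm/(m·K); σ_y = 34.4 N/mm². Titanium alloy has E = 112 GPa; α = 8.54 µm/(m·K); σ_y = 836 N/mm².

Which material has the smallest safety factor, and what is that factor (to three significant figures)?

With everything in SI (GPa, ×10⁻⁶/K, MPa):
  GFRP laminate: E = 31.50, α = 14.3, σ_y = 418.5 → σ = 31.1 MPa, n = 13.5
  elm: E = 11.22, α = 4.97, σ_y = 57.60 → σ = 3.85 MPa, n = 15.0
  borosilicate glass: E = 63.28, α = 3.41, σ_y = 34.40 → σ = 14.9 MPa, n = 2.31
  titanium alloy: E = 112.0, α = 8.54, σ_y = 836.0 → σ = 66.0 MPa, n = 12.7
Smallest n: borosilicate glass with n = 2.31.

borosilicate glass, n = 2.31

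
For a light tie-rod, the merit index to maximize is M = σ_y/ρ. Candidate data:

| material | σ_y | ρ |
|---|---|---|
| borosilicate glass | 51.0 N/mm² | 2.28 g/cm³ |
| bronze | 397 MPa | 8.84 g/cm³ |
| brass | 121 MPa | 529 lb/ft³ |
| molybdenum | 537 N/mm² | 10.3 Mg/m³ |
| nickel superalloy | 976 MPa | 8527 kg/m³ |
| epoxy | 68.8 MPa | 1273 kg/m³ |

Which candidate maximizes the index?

In SI units:
  borosilicate glass: σ_y = 51.00 MPa, ρ = 2280 kg/m³
  bronze: σ_y = 397.0 MPa, ρ = 8840 kg/m³
  brass: σ_y = 121.0 MPa, ρ = 8474 kg/m³
  molybdenum: σ_y = 537.0 MPa, ρ = 10300 kg/m³
  nickel superalloy: σ_y = 976.0 MPa, ρ = 8527 kg/m³
  epoxy: σ_y = 68.80 MPa, ρ = 1273 kg/m³
  nickel superalloy: M = 114 kN·m/kg
  epoxy: M = 54.0 kN·m/kg
  molybdenum: M = 52.1 kN·m/kg
  bronze: M = 44.9 kN·m/kg
  borosilicate glass: M = 22.4 kN·m/kg
  brass: M = 14.3 kN·m/kg
Nickel superalloy has the largest M.

nickel superalloy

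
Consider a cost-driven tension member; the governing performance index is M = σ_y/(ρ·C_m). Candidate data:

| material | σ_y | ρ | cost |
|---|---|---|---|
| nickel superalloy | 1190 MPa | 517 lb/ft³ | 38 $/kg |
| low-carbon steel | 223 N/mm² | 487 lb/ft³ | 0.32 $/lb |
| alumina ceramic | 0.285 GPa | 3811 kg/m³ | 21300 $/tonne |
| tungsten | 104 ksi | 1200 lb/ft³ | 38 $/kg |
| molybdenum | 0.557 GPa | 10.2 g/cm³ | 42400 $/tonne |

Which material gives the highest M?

Putting every candidate on a common basis:
  nickel superalloy: σ_y = 1190 MPa, ρ = 8282 kg/m³, cost = 38.00 $/kg
  low-carbon steel: σ_y = 223.0 MPa, ρ = 7801 kg/m³, cost = 0.7055 $/kg
  alumina ceramic: σ_y = 285.0 MPa, ρ = 3811 kg/m³, cost = 21.30 $/kg
  tungsten: σ_y = 717.1 MPa, ρ = 19220 kg/m³, cost = 38.00 $/kg
  molybdenum: σ_y = 557.0 MPa, ρ = 10200 kg/m³, cost = 42.40 $/kg
  low-carbon steel: M = 40.5 kN·m per $
  nickel superalloy: M = 3.78 kN·m per $
  alumina ceramic: M = 3.51 kN·m per $
  molybdenum: M = 1.29 kN·m per $
  tungsten: M = 0.982 kN·m per $
The maximum is for low-carbon steel.

low-carbon steel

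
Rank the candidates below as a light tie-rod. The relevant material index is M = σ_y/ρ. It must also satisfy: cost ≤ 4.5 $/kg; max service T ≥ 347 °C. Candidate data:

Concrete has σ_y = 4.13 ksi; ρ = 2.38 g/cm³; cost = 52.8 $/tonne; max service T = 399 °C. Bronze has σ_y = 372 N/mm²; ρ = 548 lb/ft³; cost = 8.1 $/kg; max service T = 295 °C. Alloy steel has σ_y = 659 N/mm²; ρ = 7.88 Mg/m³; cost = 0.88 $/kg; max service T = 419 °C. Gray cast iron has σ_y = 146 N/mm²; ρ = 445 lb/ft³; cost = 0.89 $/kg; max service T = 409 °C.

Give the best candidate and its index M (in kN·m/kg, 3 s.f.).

Screen on constraints: cost ≤ 4.5 $/kg; max service T ≥ 347 °C. Survivors: concrete, alloy steel, gray cast iron.
In SI units:
  concrete: σ_y = 28.48 MPa, ρ = 2380 kg/m³
  alloy steel: σ_y = 659.0 MPa, ρ = 7880 kg/m³
  gray cast iron: σ_y = 146.0 MPa, ρ = 7128 kg/m³
  alloy steel: M = 83.6 kN·m/kg
  gray cast iron: M = 20.5 kN·m/kg
  concrete: M = 12.0 kN·m/kg
Alloy steel has the largest M.

alloy steel, M = 83.6 kN·m/kg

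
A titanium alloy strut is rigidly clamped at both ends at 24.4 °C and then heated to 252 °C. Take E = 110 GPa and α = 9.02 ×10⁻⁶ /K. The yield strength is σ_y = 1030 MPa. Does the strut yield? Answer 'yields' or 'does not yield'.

ΔT = 227.6 K. Constrained thermal stress σ = E·α·ΔT = 110.0×10³ MPa × 9.02×10⁻⁶ × 227.6 = 226 MPa (compressive).
Compare to σ_y = 1030 MPa: σ < σ_y, so it does not yield.

does not yield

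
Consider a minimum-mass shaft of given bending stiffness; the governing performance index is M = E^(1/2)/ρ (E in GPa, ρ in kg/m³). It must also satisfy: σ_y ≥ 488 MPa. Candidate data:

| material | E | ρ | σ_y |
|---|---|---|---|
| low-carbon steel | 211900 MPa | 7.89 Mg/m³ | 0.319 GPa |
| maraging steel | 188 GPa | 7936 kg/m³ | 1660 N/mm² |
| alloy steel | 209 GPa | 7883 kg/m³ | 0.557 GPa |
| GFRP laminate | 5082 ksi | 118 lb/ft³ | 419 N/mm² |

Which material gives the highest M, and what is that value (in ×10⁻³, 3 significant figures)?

alloy steel, M = 1.83×10⁻³

Screen on constraints: σ_y ≥ 488 MPa. Survivors: maraging steel, alloy steel.
In SI units:
  maraging steel: E = 188.0 GPa, ρ = 7936 kg/m³
  alloy steel: E = 209.0 GPa, ρ = 7883 kg/m³
  alloy steel: M = 1.83×10⁻³
  maraging steel: M = 1.73×10⁻³
Highest index: alloy steel.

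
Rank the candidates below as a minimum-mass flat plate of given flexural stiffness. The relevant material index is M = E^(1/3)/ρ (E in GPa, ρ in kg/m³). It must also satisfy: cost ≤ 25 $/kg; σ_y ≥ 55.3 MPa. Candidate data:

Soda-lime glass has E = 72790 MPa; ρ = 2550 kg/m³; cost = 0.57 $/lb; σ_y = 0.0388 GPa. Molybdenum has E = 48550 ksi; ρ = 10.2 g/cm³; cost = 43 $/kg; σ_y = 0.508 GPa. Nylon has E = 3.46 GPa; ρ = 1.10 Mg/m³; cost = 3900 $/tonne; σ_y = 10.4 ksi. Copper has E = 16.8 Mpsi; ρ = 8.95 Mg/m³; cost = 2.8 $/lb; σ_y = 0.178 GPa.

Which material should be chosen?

nylon

Screen on constraints: cost ≤ 25 $/kg; σ_y ≥ 55.3 MPa. Survivors: nylon, copper.
In SI units:
  nylon: E = 3.460 GPa, ρ = 1100 kg/m³
  copper: E = 115.8 GPa, ρ = 8950 kg/m³
  nylon: M = 1.37×10⁻³
  copper: M = 0.545×10⁻³
The maximum is for nylon.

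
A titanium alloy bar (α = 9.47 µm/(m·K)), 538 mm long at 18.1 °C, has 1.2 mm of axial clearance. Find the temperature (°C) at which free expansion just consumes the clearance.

α·L₀·ΔT = 1.2 mm ⇒ ΔT = 1.2 / (9.47×10⁻⁶ × 538.0) = 235.5 K.
T = 18.1 + 235.5 = 253.6 °C.

254 °C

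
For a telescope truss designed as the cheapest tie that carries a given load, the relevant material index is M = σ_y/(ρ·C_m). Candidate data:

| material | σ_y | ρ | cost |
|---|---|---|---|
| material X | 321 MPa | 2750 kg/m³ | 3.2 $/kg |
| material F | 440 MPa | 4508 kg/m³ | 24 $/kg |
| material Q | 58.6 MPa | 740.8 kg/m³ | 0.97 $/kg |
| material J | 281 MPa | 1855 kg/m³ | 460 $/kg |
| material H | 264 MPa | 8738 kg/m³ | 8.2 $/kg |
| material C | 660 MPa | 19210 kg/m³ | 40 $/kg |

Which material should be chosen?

material Q

Per-candidate index values:
  material Q: M = 81.6 kN·m per $
  material X: M = 36.5 kN·m per $
  material F: M = 4.07 kN·m per $
  material H: M = 3.68 kN·m per $
  material C: M = 0.859 kN·m per $
  material J: M = 0.329 kN·m per $
The maximum is for material Q.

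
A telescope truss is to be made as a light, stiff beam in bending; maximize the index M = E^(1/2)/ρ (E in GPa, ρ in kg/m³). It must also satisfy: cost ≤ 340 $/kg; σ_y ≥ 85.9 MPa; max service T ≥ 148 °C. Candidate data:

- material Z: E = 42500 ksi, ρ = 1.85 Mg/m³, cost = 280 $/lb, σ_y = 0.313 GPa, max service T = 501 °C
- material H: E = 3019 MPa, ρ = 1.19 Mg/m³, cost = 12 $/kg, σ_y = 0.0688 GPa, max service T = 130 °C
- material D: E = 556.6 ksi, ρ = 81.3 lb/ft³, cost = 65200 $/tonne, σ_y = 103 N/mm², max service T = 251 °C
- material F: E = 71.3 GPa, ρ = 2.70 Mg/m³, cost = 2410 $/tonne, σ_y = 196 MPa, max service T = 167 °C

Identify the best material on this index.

Screen on constraints: cost ≤ 340 $/kg; σ_y ≥ 85.9 MPa; max service T ≥ 148 °C. Survivors: material D, material F.
Convert each candidate to consistent units, then evaluate M:
  material D: E = 3.838 GPa, ρ = 1302 kg/m³
  material F: E = 71.30 GPa, ρ = 2700 kg/m³
  material F: M = 3.13×10⁻³
  material D: M = 1.50×10⁻³
The maximum is for material F.

material F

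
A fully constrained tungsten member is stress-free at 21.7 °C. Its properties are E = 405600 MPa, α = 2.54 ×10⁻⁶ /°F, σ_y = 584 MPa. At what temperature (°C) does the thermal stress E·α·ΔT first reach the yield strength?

337 °C

E = 405600 MPa = 405.6 GPa.
α = 2.54×10⁻⁶/°F × 9/5 = 4.57×10⁻⁶/K.
E·α·ΔT = 584.0 MPa ⇒ ΔT = 584.0 / (405.6×10³ × 4.57×10⁻⁶) = 314.9 K.
T = 21.7 + 314.9 = 336.6 °C.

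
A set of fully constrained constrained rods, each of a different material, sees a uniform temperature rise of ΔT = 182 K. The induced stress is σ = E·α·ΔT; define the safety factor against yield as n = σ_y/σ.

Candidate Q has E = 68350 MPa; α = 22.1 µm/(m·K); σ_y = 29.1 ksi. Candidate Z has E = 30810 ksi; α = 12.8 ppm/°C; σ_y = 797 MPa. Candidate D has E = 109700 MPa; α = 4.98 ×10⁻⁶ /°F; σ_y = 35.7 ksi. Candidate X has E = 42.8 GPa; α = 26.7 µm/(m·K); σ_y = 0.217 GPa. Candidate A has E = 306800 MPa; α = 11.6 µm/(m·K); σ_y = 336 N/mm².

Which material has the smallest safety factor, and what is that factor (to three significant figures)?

candidate A, n = 0.519

With everything in SI (GPa, ×10⁻⁶/K, MPa):
  candidate Q: E = 68.35, α = 22.1, σ_y = 200.6 → σ = 275 MPa, n = 0.730
  candidate Z: E = 212.4, α = 12.8, σ_y = 797.0 → σ = 495 MPa, n = 1.61
  candidate D: E = 109.7, α = 8.96, σ_y = 246.1 → σ = 179 MPa, n = 1.38
  candidate X: E = 42.80, α = 26.7, σ_y = 217.0 → σ = 208 MPa, n = 1.04
  candidate A: E = 306.8, α = 11.6, σ_y = 336.0 → σ = 648 MPa, n = 0.519
The minimum is candidate A at n = 0.519.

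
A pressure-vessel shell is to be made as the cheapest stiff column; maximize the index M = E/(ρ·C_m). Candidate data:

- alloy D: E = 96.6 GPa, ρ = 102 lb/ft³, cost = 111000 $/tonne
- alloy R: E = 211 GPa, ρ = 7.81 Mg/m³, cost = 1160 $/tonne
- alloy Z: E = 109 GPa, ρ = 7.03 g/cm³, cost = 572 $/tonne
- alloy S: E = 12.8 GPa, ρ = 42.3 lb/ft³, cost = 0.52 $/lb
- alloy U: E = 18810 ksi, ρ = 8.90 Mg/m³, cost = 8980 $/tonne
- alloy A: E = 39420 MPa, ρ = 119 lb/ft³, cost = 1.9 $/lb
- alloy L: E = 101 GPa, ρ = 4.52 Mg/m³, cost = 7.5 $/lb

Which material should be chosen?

Convert each candidate to consistent units, then evaluate M:
  alloy D: E = 96.60 GPa, ρ = 1634 kg/m³, cost = 111.0 $/kg
  alloy R: E = 211.0 GPa, ρ = 7810 kg/m³, cost = 1.160 $/kg
  alloy Z: E = 109.0 GPa, ρ = 7030 kg/m³, cost = 0.5720 $/kg
  alloy S: E = 12.80 GPa, ρ = 677.6 kg/m³, cost = 1.146 $/kg
  alloy U: E = 129.7 GPa, ρ = 8900 kg/m³, cost = 8.980 $/kg
  alloy A: E = 39.42 GPa, ρ = 1906 kg/m³, cost = 4.189 $/kg
  alloy L: E = 101.0 GPa, ρ = 4520 kg/m³, cost = 16.53 $/kg
  alloy Z: M = 27.1 MN·m per $
  alloy R: M = 23.3 MN·m per $
  alloy S: M = 16.5 MN·m per $
  alloy A: M = 4.94 MN·m per $
  alloy U: M = 1.62 MN·m per $
  alloy L: M = 1.35 MN·m per $
  alloy D: M = 0.533 MN·m per $
Alloy Z ranks first.

alloy Z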